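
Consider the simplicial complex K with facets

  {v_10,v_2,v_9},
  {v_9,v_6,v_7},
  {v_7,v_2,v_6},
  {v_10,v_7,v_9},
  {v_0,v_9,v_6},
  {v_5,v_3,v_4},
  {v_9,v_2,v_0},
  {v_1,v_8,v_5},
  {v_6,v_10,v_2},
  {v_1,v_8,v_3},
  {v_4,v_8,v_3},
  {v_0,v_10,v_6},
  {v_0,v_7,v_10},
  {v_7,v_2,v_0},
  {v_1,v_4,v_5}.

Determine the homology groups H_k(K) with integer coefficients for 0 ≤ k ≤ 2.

Take the total order v_0 < v_1 < v_2 < v_3 < v_4 < v_5 < v_6 < v_7 < v_8 < v_9 < v_10 on the vertex set. Then K (dimension 2) consists of the simplices:

  0-simplices (11): [v_0], [v_1], [v_2], [v_3], [v_4], [v_5], [v_6], [v_7], [v_8], [v_9], [v_10]
  1-simplices (25): (25 of them)
  2-simplices (15): (15 of them)

giving chain groups C_0 ≅ Z^11, C_1 ≅ Z^25, C_2 ≅ Z^15.

∂_1: C_1 → C_0 is given by ∂[p,q] = [q] − [p]. For instance
  ∂[v_6,v_9] = [v_9] − [v_6].
As a 11×25 matrix over Z this has rank 9, with invariant factors (1,1,1,1,1,1,1,1,1).

Boundary ∂_2: C_2 → C_1 maps a triangle to the signed sum of its edges. For instance
  ∂[v_0,v_2,v_7] = [v_2,v_7] − [v_0,v_7] + [v_0,v_2],
  ∂[v_7,v_9,v_10] = [v_9,v_10] − [v_7,v_10] + [v_7,v_9].
This gives a 25×15 integer matrix of rank 15; reducing to Smith normal form yields diagonal entries (1,1,1,1,1,1,1,1,1,1,1,1,1,1,2).

Now H_k = ker ∂_k / im ∂_{k+1}, so:

  H_0: rank C_0 − rank ∂_1 = 11 − 9 = 2, and the invariant factors of ∂_1 are all 1, so H_0 = Z^2.
  H_1: rank ker ∂_1 − rank ∂_2 = (25 − 9) − 15 = 1, and ∂_2 has invariant factor 2 > 1, so H_1 = Z ⊕ Z/2Z.
  H_2: rank ker ∂_2 − rank ∂_3 = (15 − 15) − 0 = 0, and there is no ∂_3, so H_2 = 0.

H_0 = Z^2,  H_1 = Z ⊕ Z/2Z,  H_2 = 0.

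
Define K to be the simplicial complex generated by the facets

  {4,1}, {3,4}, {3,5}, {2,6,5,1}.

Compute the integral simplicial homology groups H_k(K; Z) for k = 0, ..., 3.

K has 6 vertices, 9 edges, 4 triangles, 1 3-simplex.
rank ∂_0 = 0, rank ∂_1 = 5 ⇒ b_0 = 6 − 0 − 5 = 1; all invariant factors of ∂_1 are 1 so no torsion. So H_0 ≅ Z.
rank ∂_1 = 5, rank ∂_2 = 3 ⇒ b_1 = 9 − 5 − 3 = 1; all invariant factors of ∂_2 are 1 so no torsion. So H_1 ≅ Z.
rank ∂_2 = 3, rank ∂_3 = 1 ⇒ b_2 = 4 − 3 − 1 = 0; all invariant factors of ∂_3 are 1 so no torsion. So H_2 ≅ 0.
rank ∂_3 = 1, rank ∂_4 = 0 ⇒ b_3 = 1 − 1 − 0 = 0. So H_3 ≅ 0.

H_0 ≅ Z,  H_1 ≅ Z,  H_2 = 0,  H_3 = 0.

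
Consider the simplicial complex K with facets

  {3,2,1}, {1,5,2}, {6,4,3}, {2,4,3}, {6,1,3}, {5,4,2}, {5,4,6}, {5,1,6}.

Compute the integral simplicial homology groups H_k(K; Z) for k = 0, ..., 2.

We work with the vertex ordering 1 < 2 < 3 < 4 < 5 < 6. The simplices of K, each written with vertices in increasing order, are:

  0-simplices (6): [1], [2], [3], [4], [5], [6]
  1-simplices (12): [1,2], [1,3], [1,5], [1,6], [2,3], [2,4], [2,5], [3,4], [3,6], [4,5], [4,6], [5,6]
  2-simplices (8): [1,2,3], [1,2,5], [1,3,6], [1,5,6], [2,3,4], [2,4,5], [3,4,6], [4,5,6]

giving chain groups C_0 ≅ Z^6, C_1 ≅ Z^12, C_2 ≅ Z^8.

Boundary ∂_1: C_1 → C_0 maps an edge to its endpoints' difference, ∂[p,q] = q − p.
The resulting 6×12 matrix has rank 5, and its Smith normal form has invariant factors (1,1,1,1,1).

The boundary map ∂_2: C_2 → C_1 sends each 2-simplex [p,q,r] to [q,r] − [p,r] + [p,q]. For instance
  ∂[4,5,6] = [5,6] − [4,6] + [4,5],
  ∂[1,2,5] = [2,5] − [1,5] + [1,2].
The 12×8 boundary matrix has rank 7 and Smith normal form diag(1,1,1,1,1,1,1).

Computing H_k = (kernel of ∂_k) / (image of ∂_{k+1}):

  H_0: rank C_0 − rank ∂_1 = 6 − 5 = 1, and the invariant factors of ∂_1 are all 1, so H_0 = Z.
  H_1: rank ker ∂_1 − rank ∂_2 = (12 − 5) − 7 = 0, and the invariant factors of ∂_2 are all 1, so H_1 = 0.
  H_2: rank ker ∂_2 − rank ∂_3 = (8 − 7) − 0 = 1, and there is no ∂_3, so H_2 = Z.

H_0 = Z,  H_1 = 0,  H_2 = Z.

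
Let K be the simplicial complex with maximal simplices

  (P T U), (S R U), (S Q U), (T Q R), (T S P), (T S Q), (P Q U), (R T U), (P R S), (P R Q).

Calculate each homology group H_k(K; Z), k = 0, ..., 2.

H_0 = Z,  H_1 = Z_2,  H_2 = 0.

K has 6 vertices, 15 edges, 10 triangles.
rank ∂_0 = 0, rank ∂_1 = 5 ⇒ b_0 = 6 − 0 − 5 = 1; all invariant factors of ∂_1 are 1 so no torsion. So H_0 ≅ Z.
rank ∂_1 = 5, rank ∂_2 = 10 ⇒ b_1 = 15 − 5 − 10 = 0; ∂_2 has invariant factor(s) [2] giving torsion. So H_1 ≅ Z_2.
rank ∂_2 = 10, rank ∂_3 = 0 ⇒ b_2 = 10 − 10 − 0 = 0. So H_2 ≅ 0.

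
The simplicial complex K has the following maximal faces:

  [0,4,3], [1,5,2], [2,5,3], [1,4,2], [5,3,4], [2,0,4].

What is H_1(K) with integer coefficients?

Order the vertices as 0 < 1 < 2 < 3 < 4 < 5. Listing each simplex with vertices in this order, K has dimension 2 with simplices:

  0-simplices (6): [0], [1], [2], [3], [4], [5]
  1-simplices (12): [0,2], [0,3], [0,4], [1,2], [1,4], [1,5], [2,3], [2,4], [2,5], [3,4], [3,5], [4,5]
  2-simplices (6): [0,2,4], [0,3,4], [1,2,4], [1,2,5], [2,3,5], [3,4,5]

giving chain groups C_0 ≅ Z^6, C_1 ≅ Z^12, C_2 ≅ Z^6.

Boundary ∂_1: C_1 → C_0 is given by ∂[p,q] = [q] − [p]. For instance
  ∂[1,4] = [4] − [1].
The resulting 6×12 matrix has rank 5, and its Smith normal form has invariant factors (1,1,1,1,1).

∂_2: C_2 → C_1 maps a triangle to the signed sum of its edges. For instance
  ∂[0,3,4] = [3,4] − [0,4] + [0,3],
  ∂[3,4,5] = [4,5] − [3,5] + [3,4].
As a 12×6 matrix over Z this has rank 6, with invariant factors (1,1,1,1,1,1).

Reading off H_k = ker ∂_k / im ∂_{k+1}:

  H_1: rank ker ∂_1 − rank ∂_2 = (12 − 5) − 6 = 1, and the invariant factors of ∂_2 are all 1, so H_1 = Z.

H_1 = Z.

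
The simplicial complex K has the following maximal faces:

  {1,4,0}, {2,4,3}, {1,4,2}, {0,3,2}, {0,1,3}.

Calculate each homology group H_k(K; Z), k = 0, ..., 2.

We work with the vertex ordering 0 < 1 < 2 < 3 < 4. The simplices of K, each written with vertices in increasing order, are:

  0-simplices (5): [0], [1], [2], [3], [4]
  1-simplices (10): [0,1], [0,2], [0,3], [0,4], [1,2], [1,3], [1,4], [2,3], [2,4], [3,4]
  2-simplices (5): [0,1,3], [0,1,4], [0,2,3], [1,2,4], [2,3,4]

Hence C_0 ≅ Z^5, C_1 ≅ Z^10, C_2 ≅ Z^5.

∂_1: C_1 → C_0 is given by ∂[p,q] = [q] − [p]. For instance
  ∂[0,4] = [4] − [0].
This gives a 5×10 integer matrix of rank 4; reducing to Smith normal form yields diagonal entries (1,1,1,1).

∂_2: C_2 → C_1 maps a triangle to the signed sum of its edges. For instance
  ∂[0,2,3] = [2,3] − [0,3] + [0,2],
  ∂[2,3,4] = [3,4] − [2,4] + [2,3].
This gives a 10×5 integer matrix of rank 5; reducing to Smith normal form yields diagonal entries (1,1,1,1,1).

From H_k ≅ ker(∂_k) / im(∂_{k+1}) we obtain:

  H_0: rank C_0 − rank ∂_1 = 5 − 4 = 1, and the invariant factors of ∂_1 are all 1, so H_0 ≅ Z.
  H_1: rank ker ∂_1 − rank ∂_2 = (10 − 4) − 5 = 1, and the invariant factors of ∂_2 are all 1, so H_1 ≅ Z.
  H_2: rank ker ∂_2 − rank ∂_3 = (5 − 5) − 0 = 0, and there is no ∂_3, so H_2 ≅ 0.

(K is a triangulation of the Möbius band.)

H_0 = Z,  H_1 = Z,  H_2 = 0.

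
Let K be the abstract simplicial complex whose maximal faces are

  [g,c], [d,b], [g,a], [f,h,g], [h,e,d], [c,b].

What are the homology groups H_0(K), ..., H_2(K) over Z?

H_0 = Z,  H_1 = Z,  H_2 = 0.

Fix the vertex order a < b < c < d < e < f < g < h and write every simplex with vertices in increasing order. Then dim K = 2 and the simplices of K are:

  0-simplices (8): a, b, c, d, e, f, g, h
  1-simplices (10): ag, bc, bd, cg, de, dh, eh, fg, fh, gh
  2-simplices (2): deh, fgh

giving chain groups C_0 ≅ Z^8, C_1 ≅ Z^10, C_2 ≅ Z^2.

The boundary map ∂_1: C_1 → C_0 sends each edge [p,q] (with p < q) to q − p. For instance
  ∂de = e − d.
The resulting 8×10 matrix has rank 7, and its Smith normal form has invariant factors (1,1,1,1,1,1,1).

Boundary ∂_2: C_2 → C_1 sends each 2-simplex [p,q,r] to [q,r] − [p,r] + [p,q]. For instance
  ∂deh = eh − dh + de,
  ∂fgh = gh − fh + fg.
As a 10×2 matrix over Z this has rank 2, with invariant factors (1,1).

Reading off H_k = ker ∂_k / im ∂_{k+1}:

  H_0: rank C_0 − rank ∂_1 = 8 − 7 = 1, and the invariant factors of ∂_1 are all 1, so H_0 ≅ Z.
  H_1: rank ker ∂_1 − rank ∂_2 = (10 − 7) − 2 = 1, and the invariant factors of ∂_2 are all 1, so H_1 ≅ Z.
  H_2: rank ker ∂_2 − rank ∂_3 = (2 − 2) − 0 = 0, and there is no ∂_3, so H_2 ≅ 0.

As a check, the Euler characteristic is 8 − 10 + 2 = 0, which agrees with 1 − 1 + 0 = 0.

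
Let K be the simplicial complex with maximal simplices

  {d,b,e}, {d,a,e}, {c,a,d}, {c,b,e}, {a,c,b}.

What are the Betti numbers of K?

We work with the vertex ordering a < b < c < d < e. The simplices of K, each written with vertices in increasing order, are:

  0-simplices (5): a, b, c, d, e
  1-simplices (10): ab, ac, ad, ae, bc, bd, be, cd, ce, de
  2-simplices (5): abc, acd, ade, bce, bde

so the chain groups are C_0 ≅ Z^5, C_1 ≅ Z^10, C_2 ≅ Z^5.

Boundary ∂_1: C_1 → C_0 is given by ∂[p,q] = [q] − [p]. For instance
  ∂ac = c − a.
The 5×10 boundary matrix has rank 4 and Smith normal form diag(1,1,1,1).

Boundary ∂_2: C_2 → C_1 acts by ∂[p,q,r] = [q,r] − [p,r] + [p,q]. For instance
  ∂ade = de − ae + ad,
  ∂abc = bc − ac + ab.
This gives a 10×5 integer matrix of rank 5; reducing to Smith normal form yields diagonal entries (1,1,1,1,1).

From H_k ≅ ker(∂_k) / im(∂_{k+1}) we obtain:

  H_0: rank C_0 − rank ∂_1 = 5 − 4 = 1, and the invariant factors of ∂_1 are all 1, so H_0 ≅ Z.
  H_1: rank ker ∂_1 − rank ∂_2 = (10 − 4) − 5 = 1, and the invariant factors of ∂_2 are all 1, so H_1 ≅ Z.
  H_2: rank ker ∂_2 − rank ∂_3 = (5 − 5) − 0 = 0, and there is no ∂_3, so H_2 ≅ 0.

Hence the Betti numbers are b_0 = 1, b_1 = 1, b_2 = 0.

b_0 = 1, b_1 = 1, b_2 = 0.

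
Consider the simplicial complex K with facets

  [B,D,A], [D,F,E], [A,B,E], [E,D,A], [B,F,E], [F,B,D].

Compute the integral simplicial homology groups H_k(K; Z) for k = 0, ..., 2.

H_0 = Z,  H_1 = 0,  H_2 = Z.

Order the vertices as A < B < D < E < F. Listing each simplex with vertices in this order, K has dimension 2 with simplices:

  0-simplices (5): A, B, D, E, F
  1-simplices (9): AB, AD, AE, BD, BE, BF, DE, DF, EF
  2-simplices (6): ABD, ABE, ADE, BDF, BEF, DEF

giving chain groups C_0 ≅ Z^5, C_1 ≅ Z^9, C_2 ≅ Z^6.

∂_1: C_1 → C_0 sends each edge [p,q] (with p < q) to q − p.
The resulting 5×9 matrix has rank 4, and its Smith normal form has invariant factors (1,1,1,1).

The boundary map ∂_2: C_2 → C_1 sends each 2-simplex [p,q,r] to [q,r] − [p,r] + [p,q]. For instance
  ∂ABD = BD − AD + AB,
  ∂BEF = EF − BF + BE.
The resulting 9×6 matrix has rank 5, and its Smith normal form has invariant factors (1,1,1,1,1).

Reading off H_k = ker ∂_k / im ∂_{k+1}:

  H_0: rank C_0 − rank ∂_1 = 5 − 4 = 1, and the invariant factors of ∂_1 are all 1, so H_0 = Z.
  H_1: rank ker ∂_1 − rank ∂_2 = (9 − 4) − 5 = 0, and the invariant factors of ∂_2 are all 1, so H_1 = 0.
  H_2: rank ker ∂_2 − rank ∂_3 = (6 − 5) − 0 = 1, and there is no ∂_3, so H_2 = Z.

As a check, the Euler characteristic is 5 − 9 + 6 = 2, which agrees with 1 − 0 + 1 = 2.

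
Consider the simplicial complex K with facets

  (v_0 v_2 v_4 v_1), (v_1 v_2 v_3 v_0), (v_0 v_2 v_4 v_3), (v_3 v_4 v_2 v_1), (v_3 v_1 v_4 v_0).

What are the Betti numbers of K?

Fix the vertex order v_0 < v_1 < v_2 < v_3 < v_4 and write every simplex with vertices in increasing order. Then dim K = 3 and the simplices of K are:

  0-simplices (5): [v_0], [v_1], [v_2], [v_3], [v_4]
  1-simplices (10): [v_0,v_1], [v_0,v_2], [v_0,v_3], [v_0,v_4], [v_1,v_2], [v_1,v_3], [v_1,v_4], [v_2,v_3], [v_2,v_4], [v_3,v_4]
  2-simplices (10): [v_0,v_1,v_2], [v_0,v_1,v_3], [v_0,v_1,v_4], [v_0,v_2,v_3], [v_0,v_2,v_4], [v_0,v_3,v_4], [v_1,v_2,v_3], [v_1,v_2,v_4], [v_1,v_3,v_4], [v_2,v_3,v_4]
  3-simplices (5): [v_0,v_1,v_2,v_3], [v_0,v_1,v_2,v_4], [v_0,v_1,v_3,v_4], [v_0,v_2,v_3,v_4], [v_1,v_2,v_3,v_4]

Hence C_0 ≅ Z^5, C_1 ≅ Z^10, C_2 ≅ Z^10, C_3 ≅ Z^5.

∂_1: C_1 → C_0 sends each edge [p,q] (with p < q) to q − p. For instance
  ∂[v_0,v_3] = [v_3] − [v_0].
This gives a 5×10 integer matrix of rank 4; reducing to Smith normal form yields diagonal entries (1,1,1,1).

The boundary map ∂_2: C_2 → C_1 maps a triangle to the signed sum of its edges. For instance
  ∂[v_1,v_3,v_4] = [v_3,v_4] − [v_1,v_4] + [v_1,v_3],
  ∂[v_0,v_3,v_4] = [v_3,v_4] − [v_0,v_4] + [v_0,v_3].
This gives a 10×10 integer matrix of rank 6; reducing to Smith normal form yields diagonal entries (1,1,1,1,1,1).

The boundary map ∂_3: C_3 → C_2 sends each 3-simplex σ to the alternating sum Σ_i (−1)^i (σ with its i-th vertex removed). For instance
  ∂[v_1,v_2,v_3,v_4] = [v_2,v_3,v_4] − [v_1,v_3,v_4] + [v_1,v_2,v_4] − [v_1,v_2,v_3],
  ∂[v_0,v_1,v_3,v_4] = [v_1,v_3,v_4] − [v_0,v_3,v_4] + [v_0,v_1,v_4] − [v_0,v_1,v_3].
The resulting 10×5 matrix has rank 4, and its Smith normal form has invariant factors (1,1,1,1).

Reading off H_k = ker ∂_k / im ∂_{k+1}:

  H_0: rank C_0 − rank ∂_1 = 5 − 4 = 1, and the invariant factors of ∂_1 are all 1, so H_0 = Z.
  H_1: rank ker ∂_1 − rank ∂_2 = (10 − 4) − 6 = 0, and the invariant factors of ∂_2 are all 1, so H_1 = 0.
  H_2: rank ker ∂_2 − rank ∂_3 = (10 − 6) − 4 = 0, and the invariant factors of ∂_3 are all 1, so H_2 = 0.
  H_3: rank ker ∂_3 − rank ∂_4 = (5 − 4) − 0 = 1, and there is no ∂_4, so H_3 = Z.

As a check, the Euler characteristic is 5 − 10 + 10 − 5 = 0, which agrees with 1 − 0 + 0 − 1 = 0.
(K is a triangulation of the 3-sphere S^3.)

Hence the Betti numbers are b_0 = 1, b_1 = 0, b_2 = 0, b_3 = 1.

b_0 = 1, b_1 = 0, b_2 = 0, b_3 = 1.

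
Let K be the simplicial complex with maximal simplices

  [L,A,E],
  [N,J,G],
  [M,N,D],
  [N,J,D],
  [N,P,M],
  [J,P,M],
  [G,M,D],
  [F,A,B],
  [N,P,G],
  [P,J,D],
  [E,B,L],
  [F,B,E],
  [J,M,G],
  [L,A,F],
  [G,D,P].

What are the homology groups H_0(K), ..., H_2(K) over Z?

H_0 = Z^2,  H_1 = Z ⊕ Z/2Z,  H_2 = 0.

K has 11 vertices, 25 edges, 15 triangles.
rank ∂_0 = 0, rank ∂_1 = 9 ⇒ b_0 = 11 − 0 − 9 = 2; all invariant factors of ∂_1 are 1 so no torsion. So H_0 ≅ Z^2.
rank ∂_1 = 9, rank ∂_2 = 15 ⇒ b_1 = 25 − 9 − 15 = 1; ∂_2 has invariant factor(s) [2] giving torsion. So H_1 ≅ Z ⊕ Z/2Z.
rank ∂_2 = 15, rank ∂_3 = 0 ⇒ b_2 = 15 − 15 − 0 = 0. So H_2 ≅ 0.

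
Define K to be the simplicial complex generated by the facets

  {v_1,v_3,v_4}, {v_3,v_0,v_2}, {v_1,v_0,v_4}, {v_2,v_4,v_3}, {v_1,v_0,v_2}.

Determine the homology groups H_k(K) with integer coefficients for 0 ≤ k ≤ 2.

H_0 = Z,  H_1 = Z,  H_2 = 0.

K has 5 vertices, 10 edges, 5 triangles.
rank ∂_0 = 0, rank ∂_1 = 4 ⇒ b_0 = 5 − 0 − 4 = 1; all invariant factors of ∂_1 are 1 so no torsion. So H_0 ≅ Z.
rank ∂_1 = 4, rank ∂_2 = 5 ⇒ b_1 = 10 − 4 − 5 = 1; all invariant factors of ∂_2 are 1 so no torsion. So H_1 ≅ Z.
rank ∂_2 = 5, rank ∂_3 = 0 ⇒ b_2 = 5 − 5 − 0 = 0. So H_2 ≅ 0.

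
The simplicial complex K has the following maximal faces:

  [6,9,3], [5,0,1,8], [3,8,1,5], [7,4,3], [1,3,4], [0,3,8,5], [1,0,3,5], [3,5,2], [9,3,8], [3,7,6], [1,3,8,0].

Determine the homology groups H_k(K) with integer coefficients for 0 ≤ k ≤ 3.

Fix the vertex order 0 < 1 < 2 < 3 < 4 < 5 < 6 < 7 < 8 < 9 and write every simplex with vertices in increasing order. Then dim K = 3 and the simplices of K are:

  0-simplices (10): [0], [1], [2], [3], [4], [5], [6], [7], [8], [9]
  1-simplices (21): [0,1], [0,3], [0,5], [0,8], [1,3], [1,4], [1,5], [1,8], [2,3], [2,5], [3,4], [3,5], [3,6], [3,7], [3,8], [3,9], [4,7], [5,8], [6,7], [6,9], [8,9]
  2-simplices (16): [0,1,3], [0,1,5], [0,1,8], [0,3,5], [0,3,8], [0,5,8], [1,3,4], [1,3,5], [1,3,8], [1,5,8], [2,3,5], [3,4,7], [3,5,8], [3,6,7], [3,6,9], [3,8,9]
  3-simplices (5): [0,1,3,5], [0,1,3,8], [0,1,5,8], [0,3,5,8], [1,3,5,8]

giving chain groups C_0 ≅ Z^10, C_1 ≅ Z^21, C_2 ≅ Z^16, C_3 ≅ Z^5.

∂_1: C_1 → C_0 sends each edge [p,q] (with p < q) to q − p.
The resulting 10×21 matrix has rank 9, and its Smith normal form has invariant factors (1,1,1,1,1,1,1,1,1).

∂_2: C_2 → C_1 maps a triangle to the signed sum of its edges. For instance
  ∂[3,8,9] = [8,9] − [3,9] + [3,8],
  ∂[3,6,7] = [6,7] − [3,7] + [3,6].
As a 21×16 matrix over Z this has rank 12, with invariant factors (1,1,1,1,1,1,1,1,1,1,1,1).

Boundary ∂_3: C_3 → C_2 sends each 3-simplex σ to the alternating sum Σ_i (−1)^i (σ with its i-th vertex removed). For instance
  ∂[0,1,3,8] = [1,3,8] − [0,3,8] + [0,1,8] − [0,1,3],
  ∂[0,1,5,8] = [1,5,8] − [0,5,8] + [0,1,8] − [0,1,5].
The resulting 16×5 matrix has rank 4, and its Smith normal form has invariant factors (1,1,1,1).

Now H_k = ker ∂_k / im ∂_{k+1}, so:

  H_0: rank C_0 − rank ∂_1 = 10 − 9 = 1, and the invariant factors of ∂_1 are all 1, so H_0 = Z.
  H_1: rank ker ∂_1 − rank ∂_2 = (21 − 9) − 12 = 0, and the invariant factors of ∂_2 are all 1, so H_1 = 0.
  H_2: rank ker ∂_2 − rank ∂_3 = (16 − 12) − 4 = 0, and the invariant factors of ∂_3 are all 1, so H_2 = 0.
  H_3: rank ker ∂_3 − rank ∂_4 = (5 − 4) − 0 = 1, and there is no ∂_4, so H_3 = Z.

As a check, the Euler characteristic is 10 − 21 + 16 − 5 = 0, which agrees with 1 − 0 + 0 − 1 = 0.

H_0 ≅ Z,  H_1 = 0,  H_2 = 0,  H_3 ≅ Z.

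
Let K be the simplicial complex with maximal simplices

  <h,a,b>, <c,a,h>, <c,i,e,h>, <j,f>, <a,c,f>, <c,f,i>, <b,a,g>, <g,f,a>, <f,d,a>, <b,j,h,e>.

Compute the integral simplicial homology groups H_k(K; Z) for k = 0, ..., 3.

We work with the vertex ordering a < b < c < d < e < f < g < h < i < j. The simplices of K, each written with vertices in increasing order, are:

  0-simplices (10): a, b, c, d, e, f, g, h, i, j
  1-simplices (23): ab, ac, ad, af, ag, ah, be, bg, bh, bj, ce, cf, ch, ci, df, eh, ei, ej, fg, fi, fj, hi, hj
  2-simplices (15): abg, abh, acf, ach, adf, afg, beh, bej, bhj, ceh, cei, cfi, chi, ehi, ehj
  3-simplices (2): behj, cehi

so the chain groups are C_0 ≅ Z^10, C_1 ≅ Z^23, C_2 ≅ Z^15, C_3 ≅ Z^2.

∂_1: C_1 → C_0 is given by ∂[p,q] = [q] − [p].
As a 10×23 matrix over Z this has rank 9, with invariant factors (1,1,1,1,1,1,1,1,1).

The boundary map ∂_2: C_2 → C_1 sends each 2-simplex [p,q,r] to [q,r] − [p,r] + [p,q]. For instance
  ∂abh = bh − ah + ab,
  ∂ceh = eh − ch + ce.
The resulting 23×15 matrix has rank 13, and its Smith normal form has invariant factors (1,1,1,1,1,1,1,1,1,1,1,1,1).

∂_3: C_3 → C_2 sends each 3-simplex σ to the alternating sum Σ_i (−1)^i (σ with its i-th vertex removed). For instance
  ∂cehi = ehi − chi + cei − ceh,
  ∂behj = ehj − bhj + bej − beh.
The resulting 15×2 matrix has rank 2, and its Smith normal form has invariant factors (1,1).

From H_k ≅ ker(∂_k) / im(∂_{k+1}) we obtain:

  H_0: rank C_0 − rank ∂_1 = 10 − 9 = 1, and the invariant factors of ∂_1 are all 1, so H_0 = Z.
  H_1: rank ker ∂_1 − rank ∂_2 = (23 − 9) − 13 = 1, and the invariant factors of ∂_2 are all 1, so H_1 = Z.
  H_2: rank ker ∂_2 − rank ∂_3 = (15 − 13) − 2 = 0, and the invariant factors of ∂_3 are all 1, so H_2 = 0.
  H_3: rank ker ∂_3 − rank ∂_4 = (2 − 2) − 0 = 0, and there is no ∂_4, so H_3 = 0.

H_0 ≅ Z,  H_1 ≅ Z,  H_2 = 0,  H_3 = 0.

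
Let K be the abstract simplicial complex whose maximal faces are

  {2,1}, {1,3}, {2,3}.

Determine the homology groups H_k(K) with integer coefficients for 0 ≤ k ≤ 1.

K has 3 vertices, 3 edges.
rank ∂_0 = 0, rank ∂_1 = 2 ⇒ b_0 = 3 − 0 − 2 = 1; all invariant factors of ∂_1 are 1 so no torsion. So H_0 = Z.
rank ∂_1 = 2, rank ∂_2 = 0 ⇒ b_1 = 3 − 2 − 0 = 1. So H_1 = Z.

H_0 = Z,  H_1 = Z.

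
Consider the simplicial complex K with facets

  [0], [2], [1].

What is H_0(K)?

H_0 ≅ Z^3.

Fix the vertex order 0 < 1 < 2 and write every simplex with vertices in increasing order. Then dim K = 0 and the simplices of K are:

  0-simplices (3): [0], [1], [2]

Hence C_0 ≅ Z^3.

Computing H_k = (kernel of ∂_k) / (image of ∂_{k+1}):

  H_0: rank C_0 − rank ∂_1 = 3 − 0 = 3, and there is no ∂_1, so H_0 = Z^3.

(K is a triangulation of a set of 3 points.)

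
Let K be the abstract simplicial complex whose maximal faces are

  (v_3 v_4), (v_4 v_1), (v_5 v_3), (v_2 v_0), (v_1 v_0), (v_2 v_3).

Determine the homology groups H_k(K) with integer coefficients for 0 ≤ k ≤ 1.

Order the vertices as v_0 < v_1 < v_2 < v_3 < v_4 < v_5. Listing each simplex with vertices in this order, K has dimension 1 with simplices:

  0-simplices (6): [v_0], [v_1], [v_2], [v_3], [v_4], [v_5]
  1-simplices (6): [v_0,v_1], [v_0,v_2], [v_1,v_4], [v_2,v_3], [v_3,v_4], [v_3,v_5]

giving chain groups C_0 ≅ Z^6, C_1 ≅ Z^6.

∂_1: C_1 → C_0 sends each edge [p,q] (with p < q) to q − p.
The 6×6 boundary matrix has rank 5 and Smith normal form diag(1,1,1,1,1).

From H_k ≅ ker(∂_k) / im(∂_{k+1}) we obtain:

  H_0: rank C_0 − rank ∂_1 = 6 − 5 = 1, and the invariant factors of ∂_1 are all 1, so H_0 = Z.
  H_1: rank ker ∂_1 − rank ∂_2 = (6 − 5) − 0 = 1, and there is no ∂_2, so H_1 = Z.

As a check, the Euler characteristic is 6 − 6 = 0, which agrees with 1 − 1 = 0.

H_0 ≅ Z,  H_1 ≅ Z.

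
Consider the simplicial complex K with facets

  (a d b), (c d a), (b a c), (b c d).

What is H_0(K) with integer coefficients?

H_0 = Z.

Fix the vertex order a < b < c < d and write every simplex with vertices in increasing order. Then dim K = 2 and the simplices of K are:

  0-simplices (4): a, b, c, d
  1-simplices (6): ab, ac, ad, bc, bd, cd
  2-simplices (4): abc, abd, acd, bcd

so the chain groups are C_0 ≅ Z^4, C_1 ≅ Z^6, C_2 ≅ Z^4.

∂_1: C_1 → C_0 sends each edge [p,q] (with p < q) to q − p.
The 4×6 boundary matrix has rank 3 and Smith normal form diag(1,1,1).

Boundary ∂_2: C_2 → C_1 sends each 2-simplex [p,q,r] to [q,r] − [p,r] + [p,q]. For instance
  ∂abd = bd − ad + ab,
  ∂acd = cd − ad + ac.
The resulting 6×4 matrix has rank 3, and its Smith normal form has invariant factors (1,1,1).

From H_k ≅ ker(∂_k) / im(∂_{k+1}) we obtain:

  H_0: rank C_0 − rank ∂_1 = 4 − 3 = 1, and the invariant factors of ∂_1 are all 1, so H_0 ≅ Z.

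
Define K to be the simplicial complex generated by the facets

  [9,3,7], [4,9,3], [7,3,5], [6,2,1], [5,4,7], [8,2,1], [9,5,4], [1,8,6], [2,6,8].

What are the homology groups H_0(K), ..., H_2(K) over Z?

Order the vertices as 1 < 2 < 3 < 4 < 5 < 6 < 7 < 8 < 9. Listing each simplex with vertices in this order, K has dimension 2 with simplices:

  0-simplices (9): [1], [2], [3], [4], [5], [6], [7], [8], [9]
  1-simplices (16): [1,2], [1,6], [1,8], [2,6], [2,8], [3,4], [3,5], [3,7], [3,9], [4,5], [4,7], [4,9], [5,7], [5,9], [6,8], [7,9]
  2-simplices (9): [1,2,6], [1,2,8], [1,6,8], [2,6,8], [3,4,9], [3,5,7], [3,7,9], [4,5,7], [4,5,9]

giving chain groups C_0 ≅ Z^9, C_1 ≅ Z^16, C_2 ≅ Z^9.

∂_1: C_1 → C_0 is given by ∂[p,q] = [q] − [p]. For instance
  ∂[1,2] = [2] − [1].
As a 9×16 matrix over Z this has rank 7, with invariant factors (1,1,1,1,1,1,1).

The boundary map ∂_2: C_2 → C_1 acts by ∂[p,q,r] = [q,r] − [p,r] + [p,q]. For instance
  ∂[3,4,9] = [4,9] − [3,9] + [3,4],
  ∂[2,6,8] = [6,8] − [2,8] + [2,6].
As a 16×9 matrix over Z this has rank 8, with invariant factors (1,1,1,1,1,1,1,1).

Reading off H_k = ker ∂_k / im ∂_{k+1}:

  H_0: rank C_0 − rank ∂_1 = 9 − 7 = 2, and the invariant factors of ∂_1 are all 1, so H_0 ≅ Z^2.
  H_1: rank ker ∂_1 − rank ∂_2 = (16 − 7) − 8 = 1, and the invariant factors of ∂_2 are all 1, so H_1 ≅ Z.
  H_2: rank ker ∂_2 − rank ∂_3 = (9 − 8) − 0 = 1, and there is no ∂_3, so H_2 ≅ Z.

(K is a triangulation of the disjoint union of the Möbius band and the 2-sphere S^2.)

H_0 = Z^2,  H_1 = Z,  H_2 = Z.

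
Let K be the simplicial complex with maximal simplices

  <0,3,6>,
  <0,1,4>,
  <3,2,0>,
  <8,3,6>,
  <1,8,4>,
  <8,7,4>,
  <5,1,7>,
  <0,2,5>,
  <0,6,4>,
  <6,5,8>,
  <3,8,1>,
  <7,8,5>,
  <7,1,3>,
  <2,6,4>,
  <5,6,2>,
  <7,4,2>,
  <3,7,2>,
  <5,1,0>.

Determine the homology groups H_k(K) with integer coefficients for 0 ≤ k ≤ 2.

K has 9 vertices, 27 edges, 18 triangles.
rank ∂_0 = 0, rank ∂_1 = 8 ⇒ b_0 = 9 − 0 − 8 = 1; all invariant factors of ∂_1 are 1 so no torsion. So H_0 ≅ Z.
rank ∂_1 = 8, rank ∂_2 = 18 ⇒ b_1 = 27 − 8 − 18 = 1; ∂_2 has invariant factor(s) [2] giving torsion. So H_1 ≅ Z ⊕ Z/2Z.
rank ∂_2 = 18, rank ∂_3 = 0 ⇒ b_2 = 18 − 18 − 0 = 0. So H_2 ≅ 0.

H_0 = Z,  H_1 = Z ⊕ Z/2Z,  H_2 = 0.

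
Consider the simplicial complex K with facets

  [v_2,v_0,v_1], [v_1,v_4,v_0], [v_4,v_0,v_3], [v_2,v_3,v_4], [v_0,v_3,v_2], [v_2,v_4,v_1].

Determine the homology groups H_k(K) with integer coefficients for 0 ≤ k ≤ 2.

Fix the vertex order v_0 < v_1 < v_2 < v_3 < v_4 and write every simplex with vertices in increasing order. Then dim K = 2 and the simplices of K are:

  0-simplices (5): [v_0], [v_1], [v_2], [v_3], [v_4]
  1-simplices (9): [v_0,v_1], [v_0,v_2], [v_0,v_3], [v_0,v_4], [v_1,v_2], [v_1,v_4], [v_2,v_3], [v_2,v_4], [v_3,v_4]
  2-simplices (6): [v_0,v_1,v_2], [v_0,v_1,v_4], [v_0,v_2,v_3], [v_0,v_3,v_4], [v_1,v_2,v_4], [v_2,v_3,v_4]

Hence C_0 ≅ Z^5, C_1 ≅ Z^9, C_2 ≅ Z^6.

The boundary map ∂_1: C_1 → C_0 sends each edge [p,q] (with p < q) to q − p.
This gives a 5×9 integer matrix of rank 4; reducing to Smith normal form yields diagonal entries (1,1,1,1).

∂_2: C_2 → C_1 sends each 2-simplex [p,q,r] to [q,r] − [p,r] + [p,q]. For instance
  ∂[v_2,v_3,v_4] = [v_3,v_4] − [v_2,v_4] + [v_2,v_3],
  ∂[v_0,v_3,v_4] = [v_3,v_4] − [v_0,v_4] + [v_0,v_3].
As a 9×6 matrix over Z this has rank 5, with invariant factors (1,1,1,1,1).

Now H_k = ker ∂_k / im ∂_{k+1}, so:

  H_0: rank C_0 − rank ∂_1 = 5 − 4 = 1, and the invariant factors of ∂_1 are all 1, so H_0 ≅ Z.
  H_1: rank ker ∂_1 − rank ∂_2 = (9 − 4) − 5 = 0, and the invariant factors of ∂_2 are all 1, so H_1 ≅ 0.
  H_2: rank ker ∂_2 − rank ∂_3 = (6 − 5) − 0 = 1, and there is no ∂_3, so H_2 ≅ Z.

As a check, the Euler characteristic is 5 − 9 + 6 = 2, which agrees with 1 − 0 + 1 = 2.

H_0 = Z,  H_1 = 0,  H_2 = Z.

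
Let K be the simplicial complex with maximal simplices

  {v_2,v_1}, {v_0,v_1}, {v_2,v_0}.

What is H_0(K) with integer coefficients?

We work with the vertex ordering v_0 < v_1 < v_2. The simplices of K, each written with vertices in increasing order, are:

  0-simplices (3): [v_0], [v_1], [v_2]
  1-simplices (3): [v_0,v_1], [v_0,v_2], [v_1,v_2]

Hence C_0 ≅ Z^3, C_1 ≅ Z^3.

Boundary ∂_1: C_1 → C_0 is given by ∂[p,q] = [q] − [p].
The resulting 3×3 matrix has rank 2, and its Smith normal form has invariant factors (1,1).

Now H_k = ker ∂_k / im ∂_{k+1}, so:

  H_0: rank C_0 − rank ∂_1 = 3 − 2 = 1, and the invariant factors of ∂_1 are all 1, so H_0 ≅ Z.

H_0 ≅ Z.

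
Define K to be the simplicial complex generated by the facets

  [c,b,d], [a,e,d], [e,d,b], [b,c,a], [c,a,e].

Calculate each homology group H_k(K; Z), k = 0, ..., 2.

H_0 ≅ Z,  H_1 ≅ Z,  H_2 = 0.

Order the vertices as a < b < c < d < e. Listing each simplex with vertices in this order, K has dimension 2 with simplices:

  0-simplices (5): a, b, c, d, e
  1-simplices (10): ab, ac, ad, ae, bc, bd, be, cd, ce, de
  2-simplices (5): abc, ace, ade, bcd, bde

Hence C_0 ≅ Z^5, C_1 ≅ Z^10, C_2 ≅ Z^5.

Boundary ∂_1: C_1 → C_0 maps an edge to its endpoints' difference, ∂[p,q] = q − p. For instance
  ∂de = e − d.
This gives a 5×10 integer matrix of rank 4; reducing to Smith normal form yields diagonal entries (1,1,1,1).

Boundary ∂_2: C_2 → C_1 sends each 2-simplex [p,q,r] to [q,r] − [p,r] + [p,q]. For instance
  ∂ade = de − ae + ad,
  ∂bde = de − be + bd.
This gives a 10×5 integer matrix of rank 5; reducing to Smith normal form yields diagonal entries (1,1,1,1,1).

Now H_k = ker ∂_k / im ∂_{k+1}, so:

  H_0: rank C_0 − rank ∂_1 = 5 − 4 = 1, and the invariant factors of ∂_1 are all 1, so H_0 = Z.
  H_1: rank ker ∂_1 − rank ∂_2 = (10 − 4) − 5 = 1, and the invariant factors of ∂_2 are all 1, so H_1 = Z.
  H_2: rank ker ∂_2 − rank ∂_3 = (5 − 5) − 0 = 0, and there is no ∂_3, so H_2 = 0.

(K is a triangulation of the Möbius band.)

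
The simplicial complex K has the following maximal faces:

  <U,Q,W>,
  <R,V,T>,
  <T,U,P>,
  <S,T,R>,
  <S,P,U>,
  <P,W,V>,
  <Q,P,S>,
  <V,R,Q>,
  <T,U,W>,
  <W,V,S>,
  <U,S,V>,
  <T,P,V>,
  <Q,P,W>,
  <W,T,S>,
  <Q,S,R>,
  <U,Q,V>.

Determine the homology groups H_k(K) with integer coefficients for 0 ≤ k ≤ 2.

H_0 = Z,  H_1 = Z^2,  H_2 = Z.

Take the total order P < Q < R < S < T < U < V < W on the vertex set. Then K (dimension 2) consists of the simplices:

  0-simplices (8): P, Q, R, S, T, U, V, W
  1-simplices (24): PQ, PS, PT, PU, PV, PW, QR, QS, QU, QV, QW, RS, RT, RV, ST, SU, SV, SW, TU, TV, TW, UV, UW, VW
  2-simplices (16): PQS, PQW, PSU, PTU, PTV, PVW, QRS, QRV, QUV, QUW, RST, RTV, STW, SUV, SVW, TUW

Hence C_0 ≅ Z^8, C_1 ≅ Z^24, C_2 ≅ Z^16.

Boundary ∂_1: C_1 → C_0 is given by ∂[p,q] = [q] − [p]. For instance
  ∂UV = V − U.
The 8×24 boundary matrix has rank 7 and Smith normal form diag(1,1,1,1,1,1,1).

The boundary map ∂_2: C_2 → C_1 maps a triangle to the signed sum of its edges. For instance
  ∂SVW = VW − SW + SV,
  ∂PQW = QW − PW + PQ.
The resulting 24×16 matrix has rank 15, and its Smith normal form has invariant factors (1,1,1,1,1,1,1,1,1,1,1,1,1,1,1).

Now H_k = ker ∂_k / im ∂_{k+1}, so:

  H_0: rank C_0 − rank ∂_1 = 8 − 7 = 1, and the invariant factors of ∂_1 are all 1, so H_0 = Z.
  H_1: rank ker ∂_1 − rank ∂_2 = (24 − 7) − 15 = 2, and the invariant factors of ∂_2 are all 1, so H_1 = Z^2.
  H_2: rank ker ∂_2 − rank ∂_3 = (16 − 15) − 0 = 1, and there is no ∂_3, so H_2 = Z.

As a check, the Euler characteristic is 8 − 24 + 16 = 0, which agrees with 1 − 2 + 1 = 0.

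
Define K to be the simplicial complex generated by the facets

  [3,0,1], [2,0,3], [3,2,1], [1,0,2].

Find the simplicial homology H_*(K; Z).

We work with the vertex ordering 0 < 1 < 2 < 3. The simplices of K, each written with vertices in increasing order, are:

  0-simplices (4): [0], [1], [2], [3]
  1-simplices (6): [0,1], [0,2], [0,3], [1,2], [1,3], [2,3]
  2-simplices (4): [0,1,2], [0,1,3], [0,2,3], [1,2,3]

Hence C_0 ≅ Z^4, C_1 ≅ Z^6, C_2 ≅ Z^4.

∂_1: C_1 → C_0 sends each edge [p,q] (with p < q) to q − p. For instance
  ∂[0,3] = [3] − [0].
The resulting 4×6 matrix has rank 3, and its Smith normal form has invariant factors (1,1,1).

∂_2: C_2 → C_1 acts by ∂[p,q,r] = [q,r] − [p,r] + [p,q]. For instance
  ∂[1,2,3] = [2,3] − [1,3] + [1,2],
  ∂[0,1,3] = [1,3] − [0,3] + [0,1].
This gives a 6×4 integer matrix of rank 3; reducing to Smith normal form yields diagonal entries (1,1,1).

From H_k ≅ ker(∂_k) / im(∂_{k+1}) we obtain:

  H_0: rank C_0 − rank ∂_1 = 4 − 3 = 1, and the invariant factors of ∂_1 are all 1, so H_0 ≅ Z.
  H_1: rank ker ∂_1 − rank ∂_2 = (6 − 3) − 3 = 0, and the invariant factors of ∂_2 are all 1, so H_1 ≅ 0.
  H_2: rank ker ∂_2 − rank ∂_3 = (4 − 3) − 0 = 1, and there is no ∂_3, so H_2 ≅ Z.

(K is a triangulation of the 2-sphere S^2.)

H_0 ≅ Z,  H_1 = 0,  H_2 ≅ Z.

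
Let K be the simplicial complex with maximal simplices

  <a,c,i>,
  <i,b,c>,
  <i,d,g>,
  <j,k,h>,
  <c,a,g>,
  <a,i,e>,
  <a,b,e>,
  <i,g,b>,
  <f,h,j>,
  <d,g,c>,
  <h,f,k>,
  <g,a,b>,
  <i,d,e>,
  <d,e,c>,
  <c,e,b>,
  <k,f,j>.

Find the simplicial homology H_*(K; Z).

Take the total order a < b < c < d < e < f < g < h < i < j < k on the vertex set. Then K (dimension 2) consists of the simplices:

  0-simplices (11): a, b, c, d, e, f, g, h, i, j, k
  1-simplices (24): ab, ac, ae, ag, ai, bc, be, bg, bi, cd, ce, cg, ci, de, dg, di, ei, fh, fj, fk, gi, hj, hk, jk
  2-simplices (16): abe, abg, acg, aci, aei, bce, bci, bgi, cde, cdg, dei, dgi, fhj, fhk, fjk, hjk

Hence C_0 ≅ Z^11, C_1 ≅ Z^24, C_2 ≅ Z^16.

Boundary ∂_1: C_1 → C_0 is given by ∂[p,q] = [q] − [p]. For instance
  ∂ai = i − a.
As a 11×24 matrix over Z this has rank 9, with invariant factors (1,1,1,1,1,1,1,1,1).

∂_2: C_2 → C_1 maps a triangle to the signed sum of its edges. For instance
  ∂bce = ce − be + bc,
  ∂dgi = gi − di + dg.
As a 24×16 matrix over Z this has rank 15, with invariant factors (1,1,1,1,1,1,1,1,1,1,1,1,1,1,2).

Computing H_k = (kernel of ∂_k) / (image of ∂_{k+1}):

  H_0: rank C_0 − rank ∂_1 = 11 − 9 = 2, and the invariant factors of ∂_1 are all 1, so H_0 = Z^2.
  H_1: rank ker ∂_1 − rank ∂_2 = (24 − 9) − 15 = 0, and ∂_2 has invariant factor 2 > 1, so H_1 = Z/2.
  H_2: rank ker ∂_2 − rank ∂_3 = (16 − 15) − 0 = 1, and there is no ∂_3, so H_2 = Z.

H_0 = Z^2,  H_1 = Z/2,  H_2 = Z.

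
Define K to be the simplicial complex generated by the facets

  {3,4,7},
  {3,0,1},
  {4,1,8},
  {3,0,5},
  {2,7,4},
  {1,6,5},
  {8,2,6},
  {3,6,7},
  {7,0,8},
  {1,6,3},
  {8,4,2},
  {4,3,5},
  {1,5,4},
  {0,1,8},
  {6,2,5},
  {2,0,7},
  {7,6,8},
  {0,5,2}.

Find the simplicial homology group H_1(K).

H_1 = Z × Z/2.

Take the total order 0 < 1 < 2 < 3 < 4 < 5 < 6 < 7 < 8 on the vertex set. Then K (dimension 2) consists of the simplices:

  0-simplices (9): [0], [1], [2], [3], [4], [5], [6], [7], [8]
  1-simplices (27): (27 of them)
  2-simplices (18): [0,1,3], [0,1,8], [0,2,5], [0,2,7], [0,3,5], [0,7,8], [1,3,6], [1,4,5], [1,4,8], [1,5,6], [2,4,7], [2,4,8], [2,5,6], [2,6,8], [3,4,5], [3,4,7], [3,6,7], [6,7,8]

giving chain groups C_0 ≅ Z^9, C_1 ≅ Z^27, C_2 ≅ Z^18.

∂_1: C_1 → C_0 maps an edge to its endpoints' difference, ∂[p,q] = q − p. For instance
  ∂[2,6] = [6] − [2].
The resulting 9×27 matrix has rank 8, and its Smith normal form has invariant factors (1,1,1,1,1,1,1,1).

Boundary ∂_2: C_2 → C_1 maps a triangle to the signed sum of its edges. For instance
  ∂[1,3,6] = [3,6] − [1,6] + [1,3],
  ∂[0,2,7] = [2,7] − [0,7] + [0,2].
The 27×18 boundary matrix has rank 18 and Smith normal form diag(1,1,1,1,1,1,1,1,1,1,1,1,1,1,1,1,1,2).

Now H_k = ker ∂_k / im ∂_{k+1}, so:

  H_1: rank ker ∂_1 − rank ∂_2 = (27 − 8) − 18 = 1, and ∂_2 has invariant factor 2 > 1, so H_1 = Z × Z/2.

(K is a triangulation of the Klein bottle.)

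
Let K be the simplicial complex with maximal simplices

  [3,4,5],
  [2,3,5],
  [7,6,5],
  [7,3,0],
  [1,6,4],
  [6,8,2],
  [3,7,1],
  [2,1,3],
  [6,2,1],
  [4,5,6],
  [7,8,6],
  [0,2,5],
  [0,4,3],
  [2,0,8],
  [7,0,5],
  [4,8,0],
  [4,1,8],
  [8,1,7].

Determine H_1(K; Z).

Take the total order 0 < 1 < 2 < 3 < 4 < 5 < 6 < 7 < 8 on the vertex set. Then K (dimension 2) consists of the simplices:

  0-simplices (9): [0], [1], [2], [3], [4], [5], [6], [7], [8]
  1-simplices (27): (27 of them)
  2-simplices (18): [0,2,5], [0,2,8], [0,3,4], [0,3,7], [0,4,8], [0,5,7], [1,2,3], [1,2,6], [1,3,7], [1,4,6], [1,4,8], [1,7,8], [2,3,5], [2,6,8], [3,4,5], [4,5,6], [5,6,7], [6,7,8]

Hence C_0 ≅ Z^9, C_1 ≅ Z^27, C_2 ≅ Z^18.

The boundary map ∂_1: C_1 → C_0 sends each edge [p,q] (with p < q) to q − p. For instance
  ∂[3,4] = [4] − [3].
As a 9×27 matrix over Z this has rank 8, with invariant factors (1,1,1,1,1,1,1,1).

The boundary map ∂_2: C_2 → C_1 acts by ∂[p,q,r] = [q,r] − [p,r] + [p,q]. For instance
  ∂[1,3,7] = [3,7] − [1,7] + [1,3],
  ∂[0,4,8] = [4,8] − [0,8] + [0,4].
The resulting 27×18 matrix has rank 18, and its Smith normal form has invariant factors (1,1,1,1,1,1,1,1,1,1,1,1,1,1,1,1,1,2).

Reading off H_k = ker ∂_k / im ∂_{k+1}:

  H_1: rank ker ∂_1 − rank ∂_2 = (27 − 8) − 18 = 1, and ∂_2 has invariant factor 2 > 1, so H_1 ≅ Z ⊕ Z/2.

H_1 ≅ Z ⊕ Z/2.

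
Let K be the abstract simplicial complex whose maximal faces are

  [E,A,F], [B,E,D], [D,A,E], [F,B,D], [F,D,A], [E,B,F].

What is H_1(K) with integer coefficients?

Order the vertices as A < B < D < E < F. Listing each simplex with vertices in this order, K has dimension 2 with simplices:

  0-simplices (5): A, B, D, E, F
  1-simplices (9): AD, AE, AF, BD, BE, BF, DE, DF, EF
  2-simplices (6): ADE, ADF, AEF, BDE, BDF, BEF

Hence C_0 ≅ Z^5, C_1 ≅ Z^9, C_2 ≅ Z^6.

The boundary map ∂_1: C_1 → C_0 is given by ∂[p,q] = [q] − [p]. For instance
  ∂AE = E − A.
As a 5×9 matrix over Z this has rank 4, with invariant factors (1,1,1,1).

Boundary ∂_2: C_2 → C_1 sends each 2-simplex [p,q,r] to [q,r] − [p,r] + [p,q]. For instance
  ∂BDE = DE − BE + BD,
  ∂BEF = EF − BF + BE.
As a 9×6 matrix over Z this has rank 5, with invariant factors (1,1,1,1,1).

Now H_k = ker ∂_k / im ∂_{k+1}, so:

  H_1: rank ker ∂_1 − rank ∂_2 = (9 − 4) − 5 = 0, and the invariant factors of ∂_2 are all 1, so H_1 ≅ 0.

(K is a triangulation of the 2-sphere S^2.)

H_1 = 0.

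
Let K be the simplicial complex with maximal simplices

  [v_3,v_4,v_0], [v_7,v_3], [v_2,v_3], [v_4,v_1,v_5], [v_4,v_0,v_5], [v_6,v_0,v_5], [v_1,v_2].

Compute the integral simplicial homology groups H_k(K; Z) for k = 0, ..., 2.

H_0 = Z,  H_1 = Z,  H_2 = 0.

We work with the vertex ordering v_0 < v_1 < v_2 < v_3 < v_4 < v_5 < v_6 < v_7. The simplices of K, each written with vertices in increasing order, are:

  0-simplices (8): [v_0], [v_1], [v_2], [v_3], [v_4], [v_5], [v_6], [v_7]
  1-simplices (12): [v_0,v_3], [v_0,v_4], [v_0,v_5], [v_0,v_6], [v_1,v_2], [v_1,v_4], [v_1,v_5], [v_2,v_3], [v_3,v_4], [v_3,v_7], [v_4,v_5], [v_5,v_6]
  2-simplices (4): [v_0,v_3,v_4], [v_0,v_4,v_5], [v_0,v_5,v_6], [v_1,v_4,v_5]

giving chain groups C_0 ≅ Z^8, C_1 ≅ Z^12, C_2 ≅ Z^4.

∂_1: C_1 → C_0 is given by ∂[p,q] = [q] − [p]. For instance
  ∂[v_1,v_2] = [v_2] − [v_1].
As a 8×12 matrix over Z this has rank 7, with invariant factors (1,1,1,1,1,1,1).

∂_2: C_2 → C_1 maps a triangle to the signed sum of its edges. For instance
  ∂[v_1,v_4,v_5] = [v_4,v_5] − [v_1,v_5] + [v_1,v_4],
  ∂[v_0,v_5,v_6] = [v_5,v_6] − [v_0,v_6] + [v_0,v_5].
This gives a 12×4 integer matrix of rank 4; reducing to Smith normal form yields diagonal entries (1,1,1,1).

From H_k ≅ ker(∂_k) / im(∂_{k+1}) we obtain:

  H_0: rank C_0 − rank ∂_1 = 8 − 7 = 1, and the invariant factors of ∂_1 are all 1, so H_0 = Z.
  H_1: rank ker ∂_1 − rank ∂_2 = (12 − 7) − 4 = 1, and the invariant factors of ∂_2 are all 1, so H_1 = Z.
  H_2: rank ker ∂_2 − rank ∂_3 = (4 − 4) − 0 = 0, and there is no ∂_3, so H_2 = 0.

As a check, the Euler characteristic is 8 − 12 + 4 = 0, which agrees with 1 − 1 + 0 = 0.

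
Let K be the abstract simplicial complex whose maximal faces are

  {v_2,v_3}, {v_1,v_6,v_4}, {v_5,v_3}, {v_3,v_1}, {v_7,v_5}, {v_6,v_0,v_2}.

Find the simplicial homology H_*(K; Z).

H_0 = Z,  H_1 = Z,  H_2 = 0.

Order the vertices as v_0 < v_1 < v_2 < v_3 < v_4 < v_5 < v_6 < v_7. Listing each simplex with vertices in this order, K has dimension 2 with simplices:

  0-simplices (8): [v_0], [v_1], [v_2], [v_3], [v_4], [v_5], [v_6], [v_7]
  1-simplices (10): [v_0,v_2], [v_0,v_6], [v_1,v_3], [v_1,v_4], [v_1,v_6], [v_2,v_3], [v_2,v_6], [v_3,v_5], [v_4,v_6], [v_5,v_7]
  2-simplices (2): [v_0,v_2,v_6], [v_1,v_4,v_6]

Hence C_0 ≅ Z^8, C_1 ≅ Z^10, C_2 ≅ Z^2.

∂_1: C_1 → C_0 sends each edge [p,q] (with p < q) to q − p. For instance
  ∂[v_3,v_5] = [v_5] − [v_3].
This gives a 8×10 integer matrix of rank 7; reducing to Smith normal form yields diagonal entries (1,1,1,1,1,1,1).

∂_2: C_2 → C_1 acts by ∂[p,q,r] = [q,r] − [p,r] + [p,q]. For instance
  ∂[v_0,v_2,v_6] = [v_2,v_6] − [v_0,v_6] + [v_0,v_2],
  ∂[v_1,v_4,v_6] = [v_4,v_6] − [v_1,v_6] + [v_1,v_4].
This gives a 10×2 integer matrix of rank 2; reducing to Smith normal form yields diagonal entries (1,1).

Reading off H_k = ker ∂_k / im ∂_{k+1}:

  H_0: rank C_0 − rank ∂_1 = 8 − 7 = 1, and the invariant factors of ∂_1 are all 1, so H_0 ≅ Z.
  H_1: rank ker ∂_1 − rank ∂_2 = (10 − 7) − 2 = 1, and the invariant factors of ∂_2 are all 1, so H_1 ≅ Z.
  H_2: rank ker ∂_2 − rank ∂_3 = (2 − 2) − 0 = 0, and there is no ∂_3, so H_2 ≅ 0.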